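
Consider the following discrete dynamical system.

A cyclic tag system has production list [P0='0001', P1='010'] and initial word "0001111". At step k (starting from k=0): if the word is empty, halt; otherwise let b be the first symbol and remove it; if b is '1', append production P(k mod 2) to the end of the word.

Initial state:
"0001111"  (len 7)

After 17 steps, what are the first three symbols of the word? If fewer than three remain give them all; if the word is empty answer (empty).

000

step 0: "0001111"  (len 7)
step 1: "001111"  (len 6)
step 2: "01111"  (len 5)
step 3: "1111"  (len 4)
step 4: "111010"  (len 6)
step 5: "110100001"  (len 9)
step 6: "10100001010"  (len 11)
step 7: "01000010100001"  (len 14)
step 8: "1000010100001"  (len 13)
step 9: "0000101000010001"  (len 16)
step 10: "000101000010001"  (len 15)
step 11: "00101000010001"  (len 14)
step 12: "0101000010001"  (len 13)
step 13: "101000010001"  (len 12)
step 14: "01000010001010"  (len 14)
step 15: "1000010001010"  (len 13)
step 16: "000010001010010"  (len 15)
step 17: "00010001010010"  (len 14)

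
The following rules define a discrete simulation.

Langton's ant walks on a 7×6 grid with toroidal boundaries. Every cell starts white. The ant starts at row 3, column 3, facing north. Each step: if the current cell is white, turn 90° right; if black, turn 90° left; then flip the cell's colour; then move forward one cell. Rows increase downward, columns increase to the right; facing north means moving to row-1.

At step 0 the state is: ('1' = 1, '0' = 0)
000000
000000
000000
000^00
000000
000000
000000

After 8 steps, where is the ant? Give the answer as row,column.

gen 0: 000000
000000
000000
000^00
000000
000000
000000
gen 1: 000000
000000
000000
0001>0
000000
000000
000000
gen 2: 000000
000000
000000
000110
0000v0
000000
000000
gen 3: 000000
000000
000000
000110
000<10
000000
000000
gen 4: 000000
000000
000000
000^10
000110
000000
000000
gen 5: 000000
000000
000000
00<010
000110
000000
000000
gen 6: 000000
000000
00^000
001010
000110
000000
000000
gen 7: 000000
000000
001>00
001010
000110
000000
000000
gen 8: 000000
000000
001100
001v10
000110
000000
000000

3,3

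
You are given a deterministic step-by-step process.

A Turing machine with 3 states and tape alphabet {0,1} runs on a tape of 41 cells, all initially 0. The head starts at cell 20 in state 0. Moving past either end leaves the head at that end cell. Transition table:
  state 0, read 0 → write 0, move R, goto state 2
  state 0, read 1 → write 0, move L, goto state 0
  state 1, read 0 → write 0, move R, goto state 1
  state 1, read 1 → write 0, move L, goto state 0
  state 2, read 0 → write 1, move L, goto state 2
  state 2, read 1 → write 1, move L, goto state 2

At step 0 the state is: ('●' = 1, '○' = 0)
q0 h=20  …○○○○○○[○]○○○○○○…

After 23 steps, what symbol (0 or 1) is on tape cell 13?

t=0: q0 h=20  …○○○○○○[○]○○○○○○…
t=1: q2 h=21  …○○○○○○[○]○○○○○○…
t=2: q2 h=20  …○○○○○○[○]●○○○○○…
t=3: q2 h=19  …○○○○○○[○]●●○○○○…
t=4: q2 h=18  …○○○○○○[○]●●●○○○…
t=5: q2 h=17  …○○○○○○[○]●●●●○○…
t=6: q2 h=16  …○○○○○○[○]●●●●●○…
t=7: q2 h=15  …○○○○○○[○]●●●●●●…
t=8: q2 h=14  …○○○○○○[○]●●●●●●…
t=9: q2 h=13  …○○○○○○[○]●●●●●●…
t=10: q2 h=12  …○○○○○○[○]●●●●●●…
t=11: q2 h=11  …○○○○○○[○]●●●●●●…
t=12: q2 h=10  …○○○○○○[○]●●●●●●…
t=13: q2 h= 9  …○○○○○○[○]●●●●●●…
t=14: q2 h= 8  …○○○○○○[○]●●●●●●…
t=15: q2 h= 7  …○○○○○○[○]●●●●●●…
t=16: q2 h= 6  |○○○○○○[○]●●●●●●…
t=17: q2 h= 5  |○○○○○[○]●●●●●●…
t=18: q2 h= 4  |○○○○[○]●●●●●●…
t=19: q2 h= 3  |○○○[○]●●●●●●…
t=20: q2 h= 2  |○○[○]●●●●●●…
t=21: q2 h= 1  |○[○]●●●●●●…
t=22: q2 h= 0  |[○]●●●●●●…
t=23: q2 h= 0  |[●]●●●●●●…

1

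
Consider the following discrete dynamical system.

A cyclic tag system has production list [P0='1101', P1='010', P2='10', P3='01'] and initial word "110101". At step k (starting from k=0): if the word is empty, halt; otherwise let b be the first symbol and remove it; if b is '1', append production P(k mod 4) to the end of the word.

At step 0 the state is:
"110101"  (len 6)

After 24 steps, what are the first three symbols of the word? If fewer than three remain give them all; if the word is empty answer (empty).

k=0  "110101"  (len 6)
k=1  "101011101"  (len 9)
k=2  "01011101010"  (len 11)
k=3  "1011101010"  (len 10)
k=4  "01110101001"  (len 11)
k=5  "1110101001"  (len 10)
k=6  "110101001010"  (len 12)
k=7  "1010100101010"  (len 13)
k=8  "01010010101001"  (len 14)
k=9  "1010010101001"  (len 13)
k=10  "010010101001010"  (len 15)
k=11  "10010101001010"  (len 14)
k=12  "001010100101001"  (len 15)
k=13  "01010100101001"  (len 14)
k=14  "1010100101001"  (len 13)
k=15  "01010010100110"  (len 14)
k=16  "1010010100110"  (len 13)
k=17  "0100101001101101"  (len 16)
k=18  "100101001101101"  (len 15)
k=19  "0010100110110110"  (len 16)
k=20  "010100110110110"  (len 15)
k=21  "10100110110110"  (len 14)
k=22  "0100110110110010"  (len 16)
k=23  "100110110110010"  (len 15)
k=24  "0011011011001001"  (len 16)

001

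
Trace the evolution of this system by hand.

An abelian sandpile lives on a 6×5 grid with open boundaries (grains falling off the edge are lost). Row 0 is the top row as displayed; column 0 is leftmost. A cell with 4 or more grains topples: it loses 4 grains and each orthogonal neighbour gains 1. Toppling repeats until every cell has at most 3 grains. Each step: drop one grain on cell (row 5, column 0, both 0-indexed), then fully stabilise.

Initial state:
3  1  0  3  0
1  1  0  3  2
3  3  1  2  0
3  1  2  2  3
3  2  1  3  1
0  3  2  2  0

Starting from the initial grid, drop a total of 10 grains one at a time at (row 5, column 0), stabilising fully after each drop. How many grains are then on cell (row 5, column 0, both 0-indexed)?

0) 3  1  0  3  0
1  1  0  3  2
3  3  1  2  0
3  1  2  2  3
3  2  1  3  1
0  3  2  2  0
1) 3  1  0  3  0
1  1  0  3  2
3  3  1  2  0
3  1  2  2  3
3  2  1  3  1
1  3  2  2  0
2) 3  1  0  3  0
1  1  0  3  2
3  3  1  2  0
3  1  2  2  3
3  2  1  3  1
2  3  2  2  0
3) 3  1  0  3  0
1  1  0  3  2
3  3  1  2  0
3  1  2  2  3
3  2  1  3  1
3  3  2  2  0
4) 3  1  0  3  0
2  2  0  3  2
1  1  2  2  0
2  0  3  2  3
2  1  2  3  1
2  1  3  2  0
5) 3  1  0  3  0
2  2  0  3  2
1  1  2  2  0
2  0  3  2  3
2  1  2  3  1
3  1  3  2  0
6) 3  1  0  3  0
2  2  0  3  2
1  1  2  2  0
2  0  3  2  3
3  1  2  3  1
0  2  3  2  0
7) 3  1  0  3  0
2  2  0  3  2
1  1  2  2  0
2  0  3  2  3
3  1  2  3  1
1  2  3  2  0
8) 3  1  0  3  0
2  2  0  3  2
1  1  2  2  0
2  0  3  2  3
3  1  2  3  1
2  2  3  2  0
9) 3  1  0  3  0
2  2  0  3  2
1  1  2  2  0
2  0  3  2  3
3  1  2  3  1
3  2  3  2  0
10) 3  1  0  3  0
2  2  0  3  2
1  1  2  2  0
3  0  3  2  3
0  2  2  3  1
1  3  3  2  0

1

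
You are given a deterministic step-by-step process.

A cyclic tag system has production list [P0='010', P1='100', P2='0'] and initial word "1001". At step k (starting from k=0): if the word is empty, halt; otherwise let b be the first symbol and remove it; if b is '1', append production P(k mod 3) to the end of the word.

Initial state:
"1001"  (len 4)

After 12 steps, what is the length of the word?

0) "1001"  (len 4)
1) "001010"  (len 6)
2) "01010"  (len 5)
3) "1010"  (len 4)
4) "010010"  (len 6)
5) "10010"  (len 5)
6) "00100"  (len 5)
7) "0100"  (len 4)
8) "100"  (len 3)
9) "000"  (len 3)
10) "00"  (len 2)
11) "0"  (len 1)
12) (halted — word empty)

0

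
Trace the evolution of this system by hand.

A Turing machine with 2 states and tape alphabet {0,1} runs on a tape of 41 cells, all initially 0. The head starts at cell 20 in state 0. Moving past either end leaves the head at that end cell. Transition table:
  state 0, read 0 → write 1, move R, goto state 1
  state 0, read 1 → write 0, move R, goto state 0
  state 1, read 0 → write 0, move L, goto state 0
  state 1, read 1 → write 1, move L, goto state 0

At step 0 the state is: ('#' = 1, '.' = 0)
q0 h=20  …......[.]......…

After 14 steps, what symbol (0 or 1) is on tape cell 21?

0) q0 h=20  …......[.]......…
1) q1 h=21  ….....#[.]......…
2) q0 h=20  …......[#]......…
3) q0 h=21  …......[.]......…
4) q1 h=22  ….....#[.]......…
5) q0 h=21  …......[#]......…
6) q0 h=22  …......[.]......…
7) q1 h=23  ….....#[.]......…
8) q0 h=22  …......[#]......…
9) q0 h=23  …......[.]......…
10) q1 h=24  ….....#[.]......…
11) q0 h=23  …......[#]......…
12) q0 h=24  …......[.]......…
13) q1 h=25  ….....#[.]......…
14) q0 h=24  …......[#]......…

0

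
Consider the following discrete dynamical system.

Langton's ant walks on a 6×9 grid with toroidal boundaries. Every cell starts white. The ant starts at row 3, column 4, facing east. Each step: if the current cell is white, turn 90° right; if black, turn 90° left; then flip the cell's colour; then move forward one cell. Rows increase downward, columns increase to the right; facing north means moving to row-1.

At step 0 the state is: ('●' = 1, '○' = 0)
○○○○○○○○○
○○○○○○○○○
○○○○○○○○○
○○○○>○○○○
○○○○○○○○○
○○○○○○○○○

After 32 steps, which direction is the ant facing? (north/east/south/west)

west

[0] ○○○○○○○○○
○○○○○○○○○
○○○○○○○○○
○○○○>○○○○
○○○○○○○○○
○○○○○○○○○
[1] ○○○○○○○○○
○○○○○○○○○
○○○○○○○○○
○○○○●○○○○
○○○○v○○○○
○○○○○○○○○
[2] ○○○○○○○○○
○○○○○○○○○
○○○○○○○○○
○○○○●○○○○
○○○<●○○○○
○○○○○○○○○
[3] ○○○○○○○○○
○○○○○○○○○
○○○○○○○○○
○○○^●○○○○
○○○●●○○○○
○○○○○○○○○
[4] ○○○○○○○○○
○○○○○○○○○
○○○○○○○○○
○○○●>○○○○
○○○●●○○○○
○○○○○○○○○
[5] ○○○○○○○○○
○○○○○○○○○
○○○○^○○○○
○○○●○○○○○
○○○●●○○○○
○○○○○○○○○
[6] ○○○○○○○○○
○○○○○○○○○
○○○○●>○○○
○○○●○○○○○
○○○●●○○○○
○○○○○○○○○
[7] ○○○○○○○○○
○○○○○○○○○
○○○○●●○○○
○○○●○v○○○
○○○●●○○○○
○○○○○○○○○
[8] ○○○○○○○○○
○○○○○○○○○
○○○○●●○○○
○○○●<●○○○
○○○●●○○○○
○○○○○○○○○
[9] ○○○○○○○○○
○○○○○○○○○
○○○○^●○○○
○○○●●●○○○
○○○●●○○○○
○○○○○○○○○
[10] ○○○○○○○○○
○○○○○○○○○
○○○<○●○○○
○○○●●●○○○
○○○●●○○○○
○○○○○○○○○
[11] ○○○○○○○○○
○○○^○○○○○
○○○●○●○○○
○○○●●●○○○
○○○●●○○○○
○○○○○○○○○
[12] ○○○○○○○○○
○○○●>○○○○
○○○●○●○○○
○○○●●●○○○
○○○●●○○○○
○○○○○○○○○
[13] ○○○○○○○○○
○○○●●○○○○
○○○●v●○○○
○○○●●●○○○
○○○●●○○○○
○○○○○○○○○
[14] ○○○○○○○○○
○○○●●○○○○
○○○<●●○○○
○○○●●●○○○
○○○●●○○○○
○○○○○○○○○
[15] ○○○○○○○○○
○○○●●○○○○
○○○○●●○○○
○○○v●●○○○
○○○●●○○○○
○○○○○○○○○
[16] ○○○○○○○○○
○○○●●○○○○
○○○○●●○○○
○○○○>●○○○
○○○●●○○○○
○○○○○○○○○
[17] ○○○○○○○○○
○○○●●○○○○
○○○○^●○○○
○○○○○●○○○
○○○●●○○○○
○○○○○○○○○
[18] ○○○○○○○○○
○○○●●○○○○
○○○<○●○○○
○○○○○●○○○
○○○●●○○○○
○○○○○○○○○
[19] ○○○○○○○○○
○○○^●○○○○
○○○●○●○○○
○○○○○●○○○
○○○●●○○○○
○○○○○○○○○
[20] ○○○○○○○○○
○○<○●○○○○
○○○●○●○○○
○○○○○●○○○
○○○●●○○○○
○○○○○○○○○
[21] ○○^○○○○○○
○○●○●○○○○
○○○●○●○○○
○○○○○●○○○
○○○●●○○○○
○○○○○○○○○
[22] ○○●>○○○○○
○○●○●○○○○
○○○●○●○○○
○○○○○●○○○
○○○●●○○○○
○○○○○○○○○
[23] ○○●●○○○○○
○○●v●○○○○
○○○●○●○○○
○○○○○●○○○
○○○●●○○○○
○○○○○○○○○
[24] ○○●●○○○○○
○○<●●○○○○
○○○●○●○○○
○○○○○●○○○
○○○●●○○○○
○○○○○○○○○
[25] ○○●●○○○○○
○○○●●○○○○
○○v●○●○○○
○○○○○●○○○
○○○●●○○○○
○○○○○○○○○
[26] ○○●●○○○○○
○○○●●○○○○
○<●●○●○○○
○○○○○●○○○
○○○●●○○○○
○○○○○○○○○
[27] ○○●●○○○○○
○^○●●○○○○
○●●●○●○○○
○○○○○●○○○
○○○●●○○○○
○○○○○○○○○
[28] ○○●●○○○○○
○●>●●○○○○
○●●●○●○○○
○○○○○●○○○
○○○●●○○○○
○○○○○○○○○
[29] ○○●●○○○○○
○●●●●○○○○
○●v●○●○○○
○○○○○●○○○
○○○●●○○○○
○○○○○○○○○
[30] ○○●●○○○○○
○●●●●○○○○
○●○>○●○○○
○○○○○●○○○
○○○●●○○○○
○○○○○○○○○
[31] ○○●●○○○○○
○●●^●○○○○
○●○○○●○○○
○○○○○●○○○
○○○●●○○○○
○○○○○○○○○
[32] ○○●●○○○○○
○●<○●○○○○
○●○○○●○○○
○○○○○●○○○
○○○●●○○○○
○○○○○○○○○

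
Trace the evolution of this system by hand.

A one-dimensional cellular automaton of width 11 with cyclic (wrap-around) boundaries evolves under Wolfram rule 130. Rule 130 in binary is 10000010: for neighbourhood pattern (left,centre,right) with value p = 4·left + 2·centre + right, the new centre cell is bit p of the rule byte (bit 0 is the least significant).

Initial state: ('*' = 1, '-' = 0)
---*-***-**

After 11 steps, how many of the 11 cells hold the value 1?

gen 0: ---*-***-**
gen 1: --*---*----
gen 2: -*---*-----
gen 3: *---*------
gen 4: ---*------*
gen 5: --*------*-
gen 6: -*------*--
gen 7: *------*---
gen 8: ------*---*
gen 9: -----*---*-
gen 10: ----*---*--
gen 11: ---*---*---

2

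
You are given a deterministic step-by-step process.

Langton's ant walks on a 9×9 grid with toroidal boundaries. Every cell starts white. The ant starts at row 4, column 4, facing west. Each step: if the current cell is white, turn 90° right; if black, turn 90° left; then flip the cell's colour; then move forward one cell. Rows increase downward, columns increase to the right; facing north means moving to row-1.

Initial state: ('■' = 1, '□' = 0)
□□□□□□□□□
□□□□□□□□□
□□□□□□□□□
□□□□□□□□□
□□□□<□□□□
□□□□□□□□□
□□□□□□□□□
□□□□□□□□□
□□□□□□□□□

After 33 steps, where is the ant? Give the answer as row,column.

5,6

step 0: □□□□□□□□□
□□□□□□□□□
□□□□□□□□□
□□□□□□□□□
□□□□<□□□□
□□□□□□□□□
□□□□□□□□□
□□□□□□□□□
□□□□□□□□□
step 1: □□□□□□□□□
□□□□□□□□□
□□□□□□□□□
□□□□^□□□□
□□□□■□□□□
□□□□□□□□□
□□□□□□□□□
□□□□□□□□□
□□□□□□□□□
step 2: □□□□□□□□□
□□□□□□□□□
□□□□□□□□□
□□□□■>□□□
□□□□■□□□□
□□□□□□□□□
□□□□□□□□□
□□□□□□□□□
□□□□□□□□□
step 3: □□□□□□□□□
□□□□□□□□□
□□□□□□□□□
□□□□■■□□□
□□□□■v□□□
□□□□□□□□□
□□□□□□□□□
□□□□□□□□□
□□□□□□□□□
step 4: □□□□□□□□□
□□□□□□□□□
□□□□□□□□□
□□□□■■□□□
□□□□<■□□□
□□□□□□□□□
□□□□□□□□□
□□□□□□□□□
□□□□□□□□□
step 5: □□□□□□□□□
□□□□□□□□□
□□□□□□□□□
□□□□■■□□□
□□□□□■□□□
□□□□v□□□□
□□□□□□□□□
□□□□□□□□□
□□□□□□□□□
step 6: □□□□□□□□□
□□□□□□□□□
□□□□□□□□□
□□□□■■□□□
□□□□□■□□□
□□□<■□□□□
□□□□□□□□□
□□□□□□□□□
□□□□□□□□□
step 7: □□□□□□□□□
□□□□□□□□□
□□□□□□□□□
□□□□■■□□□
□□□^□■□□□
□□□■■□□□□
□□□□□□□□□
□□□□□□□□□
□□□□□□□□□
step 8: □□□□□□□□□
□□□□□□□□□
□□□□□□□□□
□□□□■■□□□
□□□■>■□□□
□□□■■□□□□
□□□□□□□□□
□□□□□□□□□
□□□□□□□□□
step 9: □□□□□□□□□
□□□□□□□□□
□□□□□□□□□
□□□□■■□□□
□□□■■■□□□
□□□■v□□□□
□□□□□□□□□
□□□□□□□□□
□□□□□□□□□
step 10: □□□□□□□□□
□□□□□□□□□
□□□□□□□□□
□□□□■■□□□
□□□■■■□□□
□□□■□>□□□
□□□□□□□□□
□□□□□□□□□
□□□□□□□□□
step 11: □□□□□□□□□
□□□□□□□□□
□□□□□□□□□
□□□□■■□□□
□□□■■■□□□
□□□■□■□□□
□□□□□v□□□
□□□□□□□□□
□□□□□□□□□
step 12: □□□□□□□□□
□□□□□□□□□
□□□□□□□□□
□□□□■■□□□
□□□■■■□□□
□□□■□■□□□
□□□□<■□□□
□□□□□□□□□
□□□□□□□□□
step 13: □□□□□□□□□
□□□□□□□□□
□□□□□□□□□
□□□□■■□□□
□□□■■■□□□
□□□■^■□□□
□□□□■■□□□
□□□□□□□□□
□□□□□□□□□
step 14: □□□□□□□□□
□□□□□□□□□
□□□□□□□□□
□□□□■■□□□
□□□■■■□□□
□□□■■>□□□
□□□□■■□□□
□□□□□□□□□
□□□□□□□□□
step 15: □□□□□□□□□
□□□□□□□□□
□□□□□□□□□
□□□□■■□□□
□□□■■^□□□
□□□■■□□□□
□□□□■■□□□
□□□□□□□□□
□□□□□□□□□
step 16: □□□□□□□□□
□□□□□□□□□
□□□□□□□□□
□□□□■■□□□
□□□■<□□□□
□□□■■□□□□
□□□□■■□□□
□□□□□□□□□
□□□□□□□□□
step 17: □□□□□□□□□
□□□□□□□□□
□□□□□□□□□
□□□□■■□□□
□□□■□□□□□
□□□■v□□□□
□□□□■■□□□
□□□□□□□□□
□□□□□□□□□
step 18: □□□□□□□□□
□□□□□□□□□
□□□□□□□□□
□□□□■■□□□
□□□■□□□□□
□□□■□>□□□
□□□□■■□□□
□□□□□□□□□
□□□□□□□□□
step 19: □□□□□□□□□
□□□□□□□□□
□□□□□□□□□
□□□□■■□□□
□□□■□□□□□
□□□■□■□□□
□□□□■v□□□
□□□□□□□□□
□□□□□□□□□
step 20: □□□□□□□□□
□□□□□□□□□
□□□□□□□□□
□□□□■■□□□
□□□■□□□□□
□□□■□■□□□
□□□□■□>□□
□□□□□□□□□
□□□□□□□□□
step 21: □□□□□□□□□
□□□□□□□□□
□□□□□□□□□
□□□□■■□□□
□□□■□□□□□
□□□■□■□□□
□□□□■□■□□
□□□□□□v□□
□□□□□□□□□
step 22: □□□□□□□□□
□□□□□□□□□
□□□□□□□□□
□□□□■■□□□
□□□■□□□□□
□□□■□■□□□
□□□□■□■□□
□□□□□<■□□
□□□□□□□□□
step 23: □□□□□□□□□
□□□□□□□□□
□□□□□□□□□
□□□□■■□□□
□□□■□□□□□
□□□■□■□□□
□□□□■^■□□
□□□□□■■□□
□□□□□□□□□
step 24: □□□□□□□□□
□□□□□□□□□
□□□□□□□□□
□□□□■■□□□
□□□■□□□□□
□□□■□■□□□
□□□□■■>□□
□□□□□■■□□
□□□□□□□□□
step 25: □□□□□□□□□
□□□□□□□□□
□□□□□□□□□
□□□□■■□□□
□□□■□□□□□
□□□■□■^□□
□□□□■■□□□
□□□□□■■□□
□□□□□□□□□
step 26: □□□□□□□□□
□□□□□□□□□
□□□□□□□□□
□□□□■■□□□
□□□■□□□□□
□□□■□■■>□
□□□□■■□□□
□□□□□■■□□
□□□□□□□□□
step 27: □□□□□□□□□
□□□□□□□□□
□□□□□□□□□
□□□□■■□□□
□□□■□□□□□
□□□■□■■■□
□□□□■■□v□
□□□□□■■□□
□□□□□□□□□
step 28: □□□□□□□□□
□□□□□□□□□
□□□□□□□□□
□□□□■■□□□
□□□■□□□□□
□□□■□■■■□
□□□□■■<■□
□□□□□■■□□
□□□□□□□□□
step 29: □□□□□□□□□
□□□□□□□□□
□□□□□□□□□
□□□□■■□□□
□□□■□□□□□
□□□■□■^■□
□□□□■■■■□
□□□□□■■□□
□□□□□□□□□
step 30: □□□□□□□□□
□□□□□□□□□
□□□□□□□□□
□□□□■■□□□
□□□■□□□□□
□□□■□<□■□
□□□□■■■■□
□□□□□■■□□
□□□□□□□□□
step 31: □□□□□□□□□
□□□□□□□□□
□□□□□□□□□
□□□□■■□□□
□□□■□□□□□
□□□■□□□■□
□□□□■v■■□
□□□□□■■□□
□□□□□□□□□
step 32: □□□□□□□□□
□□□□□□□□□
□□□□□□□□□
□□□□■■□□□
□□□■□□□□□
□□□■□□□■□
□□□□■□>■□
□□□□□■■□□
□□□□□□□□□
step 33: □□□□□□□□□
□□□□□□□□□
□□□□□□□□□
□□□□■■□□□
□□□■□□□□□
□□□■□□^■□
□□□□■□□■□
□□□□□■■□□
□□□□□□□□□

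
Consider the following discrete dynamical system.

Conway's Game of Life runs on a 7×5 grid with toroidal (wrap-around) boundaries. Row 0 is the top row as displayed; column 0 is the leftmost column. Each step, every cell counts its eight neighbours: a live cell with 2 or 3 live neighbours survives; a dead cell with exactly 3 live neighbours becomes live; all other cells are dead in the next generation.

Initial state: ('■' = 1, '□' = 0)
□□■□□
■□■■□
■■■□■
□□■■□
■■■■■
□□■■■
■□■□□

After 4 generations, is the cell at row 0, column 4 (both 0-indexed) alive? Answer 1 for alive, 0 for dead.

k=0  □□■□□
■□■■□
■■■□■
□□■■□
■■■■■
□□■■■
■□■□□
k=1  □□■□■
■□□□□
■□□□□
□□□□□
■□□□□
□□□□□
□□■□■
k=2  ■■□□■
■■□□■
□□□□□
□□□□□
□□□□□
□□□□□
□□□□□
k=3  □■□□■
□■□□■
■□□□□
□□□□□
□□□□□
□□□□□
■□□□□
k=4  □■□□■
□■□□■
■□□□□
□□□□□
□□□□□
□□□□□
■□□□□

1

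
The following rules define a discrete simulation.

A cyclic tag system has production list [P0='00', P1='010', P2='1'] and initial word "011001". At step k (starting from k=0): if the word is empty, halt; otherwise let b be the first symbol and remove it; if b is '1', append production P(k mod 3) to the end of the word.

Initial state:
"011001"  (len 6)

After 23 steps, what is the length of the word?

t=0: "011001"  (len 6)
t=1: "11001"  (len 5)
t=2: "1001010"  (len 7)
t=3: "0010101"  (len 7)
t=4: "010101"  (len 6)
t=5: "10101"  (len 5)
t=6: "01011"  (len 5)
t=7: "1011"  (len 4)
t=8: "011010"  (len 6)
t=9: "11010"  (len 5)
t=10: "101000"  (len 6)
t=11: "01000010"  (len 8)
t=12: "1000010"  (len 7)
t=13: "00001000"  (len 8)
t=14: "0001000"  (len 7)
t=15: "001000"  (len 6)
t=16: "01000"  (len 5)
t=17: "1000"  (len 4)
t=18: "0001"  (len 4)
t=19: "001"  (len 3)
t=20: "01"  (len 2)
t=21: "1"  (len 1)
t=22: "00"  (len 2)
t=23: "0"  (len 1)

1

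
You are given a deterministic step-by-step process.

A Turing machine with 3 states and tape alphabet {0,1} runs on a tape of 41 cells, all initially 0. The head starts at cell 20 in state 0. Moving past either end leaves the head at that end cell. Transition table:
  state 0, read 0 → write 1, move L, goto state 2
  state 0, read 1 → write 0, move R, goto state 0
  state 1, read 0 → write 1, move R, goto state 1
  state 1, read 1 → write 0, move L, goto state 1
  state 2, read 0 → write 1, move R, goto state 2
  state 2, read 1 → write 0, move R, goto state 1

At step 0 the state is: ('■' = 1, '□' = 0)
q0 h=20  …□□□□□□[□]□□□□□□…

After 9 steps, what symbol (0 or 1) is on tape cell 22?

step 0: q0 h=20  …□□□□□□[□]□□□□□□…
step 1: q2 h=19  …□□□□□□[□]■□□□□□…
step 2: q2 h=20  …□□□□□■[■]□□□□□□…
step 3: q1 h=21  …□□□□■□[□]□□□□□□…
step 4: q1 h=22  …□□□■□■[□]□□□□□□…
step 5: q1 h=23  …□□■□■■[□]□□□□□□…
step 6: q1 h=24  …□■□■■■[□]□□□□□□…
step 7: q1 h=25  …■□■■■■[□]□□□□□□…
step 8: q1 h=26  …□■■■■■[□]□□□□□□…
step 9: q1 h=27  …■■■■■■[□]□□□□□□…

1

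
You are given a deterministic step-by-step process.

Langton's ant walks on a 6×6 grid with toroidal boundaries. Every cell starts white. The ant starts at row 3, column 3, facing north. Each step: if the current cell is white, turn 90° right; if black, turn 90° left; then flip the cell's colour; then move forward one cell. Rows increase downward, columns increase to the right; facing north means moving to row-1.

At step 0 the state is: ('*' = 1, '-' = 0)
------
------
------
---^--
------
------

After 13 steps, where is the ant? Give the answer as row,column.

gen 0: ------
------
------
---^--
------
------
gen 1: ------
------
------
---*>-
------
------
gen 2: ------
------
------
---**-
----v-
------
gen 3: ------
------
------
---**-
---<*-
------
gen 4: ------
------
------
---^*-
---**-
------
gen 5: ------
------
------
--<-*-
---**-
------
gen 6: ------
------
--^---
--*-*-
---**-
------
gen 7: ------
------
--*>--
--*-*-
---**-
------
gen 8: ------
------
--**--
--*v*-
---**-
------
gen 9: ------
------
--**--
--<**-
---**-
------
gen 10: ------
------
--**--
---**-
--v**-
------
gen 11: ------
------
--**--
---**-
-<***-
------
gen 12: ------
------
--**--
-^-**-
-****-
------
gen 13: ------
------
--**--
-*>**-
-****-
------

3,2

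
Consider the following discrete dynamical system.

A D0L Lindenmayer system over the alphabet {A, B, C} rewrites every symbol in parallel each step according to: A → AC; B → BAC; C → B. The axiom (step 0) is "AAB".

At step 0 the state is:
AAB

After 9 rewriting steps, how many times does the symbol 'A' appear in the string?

gen 0: AAB
gen 1: ACACBAC
gen 2: ACBACBBACACB
gen 3: ACBBACACBBACBACACBACBBAC
gen 4: ACBBACBACACBACBBACBACACBBACACBACBBACACBBACBACACB
gen 5: ACBBACBACACBBACACBACBBACACBBACBACACBBACACBACBBACBACACBACBBACACBBACBACACBACBBACBACACBBACACBACBBAC
gen 6: ACBBACBACACBBACACBACBBACBACACBACBBACACBBACBACACBACBBACBACA…CACBACBBACACBBACBACACBBACACBACBBACBACACBACBBACACBBACBACACB  (len 192)
gen 7: ACBBACBACACBBACACBACBBACBACACBACBBACACBBACBACACBBACACBACBB…BBACBACACBBACACBACBBACACBBACBACACBACBBACBACACBBACACBACBBAC  (len 384)
gen 8: ACBBACBACACBBACACBACBBACBACACBACBBACACBBACBACACBBACACBACBB…CACBACBBACACBBACBACACBBACACBACBBACBACACBACBBACACBBACBACACB  (len 768)
gen 9: ACBBACBACACBBACACBACBBACBACACBACBBACACBBACBACACBBACACBACBB…BBACBACACBBACACBACBBACACBBACBACACBACBBACBACACBBACACBACBBAC  (len 1536)

512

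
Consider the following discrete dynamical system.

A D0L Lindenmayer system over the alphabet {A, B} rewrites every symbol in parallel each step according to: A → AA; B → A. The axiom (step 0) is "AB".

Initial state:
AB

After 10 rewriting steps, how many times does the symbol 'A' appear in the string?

step 0: AB
step 1: AAA
step 2: AAAAAA
step 3: AAAAAAAAAAAA
step 4: AAAAAAAAAAAAAAAAAAAAAAAA
step 5: AAAAAAAAAAAAAAAAAAAAAAAAAAAAAAAAAAAAAAAAAAAAAAAA
step 6: AAAAAAAAAAAAAAAAAAAAAAAAAAAAAAAAAAAAAAAAAAAAAAAAAAAAAAAAAAAAAAAAAAAAAAAAAAAAAAAAAAAAAAAAAAAAAAAA
step 7: AAAAAAAAAAAAAAAAAAAAAAAAAAAAAAAAAAAAAAAAAAAAAAAAAAAAAAAAAA…AAAAAAAAAAAAAAAAAAAAAAAAAAAAAAAAAAAAAAAAAAAAAAAAAAAAAAAAAA  (len 192)
step 8: AAAAAAAAAAAAAAAAAAAAAAAAAAAAAAAAAAAAAAAAAAAAAAAAAAAAAAAAAA…AAAAAAAAAAAAAAAAAAAAAAAAAAAAAAAAAAAAAAAAAAAAAAAAAAAAAAAAAA  (len 384)
step 9: AAAAAAAAAAAAAAAAAAAAAAAAAAAAAAAAAAAAAAAAAAAAAAAAAAAAAAAAAA…AAAAAAAAAAAAAAAAAAAAAAAAAAAAAAAAAAAAAAAAAAAAAAAAAAAAAAAAAA  (len 768)
step 10: AAAAAAAAAAAAAAAAAAAAAAAAAAAAAAAAAAAAAAAAAAAAAAAAAAAAAAAAAA…AAAAAAAAAAAAAAAAAAAAAAAAAAAAAAAAAAAAAAAAAAAAAAAAAAAAAAAAAA  (len 1536)

1536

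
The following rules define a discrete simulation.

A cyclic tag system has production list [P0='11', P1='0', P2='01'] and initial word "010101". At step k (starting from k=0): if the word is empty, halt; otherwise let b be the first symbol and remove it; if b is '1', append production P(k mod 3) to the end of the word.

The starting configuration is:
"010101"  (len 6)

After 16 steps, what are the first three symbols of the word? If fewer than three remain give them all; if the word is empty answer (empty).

(empty)

[0] "010101"  (len 6)
[1] "10101"  (len 5)
[2] "01010"  (len 5)
[3] "1010"  (len 4)
[4] "01011"  (len 5)
[5] "1011"  (len 4)
[6] "01101"  (len 5)
[7] "1101"  (len 4)
[8] "1010"  (len 4)
[9] "01001"  (len 5)
[10] "1001"  (len 4)
[11] "0010"  (len 4)
[12] "010"  (len 3)
[13] "10"  (len 2)
[14] "00"  (len 2)
[15] "0"  (len 1)
[16] (halted — word empty)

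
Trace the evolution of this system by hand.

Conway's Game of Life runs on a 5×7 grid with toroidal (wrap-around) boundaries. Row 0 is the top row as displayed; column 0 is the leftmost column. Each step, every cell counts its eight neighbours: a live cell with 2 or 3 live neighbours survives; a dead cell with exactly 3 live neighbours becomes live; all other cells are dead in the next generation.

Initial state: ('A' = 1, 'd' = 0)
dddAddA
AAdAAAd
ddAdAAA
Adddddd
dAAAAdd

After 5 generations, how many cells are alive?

2

t=0: dddAddA
AAdAAAd
ddAdAAA
Adddddd
dAAAAdd
t=1: ddddddA
AAddddd
ddAdddd
AdddddA
AAAAAdd
t=2: dddAddA
AAddddd
ddddddA
AdddddA
dAAAdAd
t=3: dddAAdA
AdddddA
dAddddA
AAAddAA
dAAAAAd
t=4: dAddddA
ddddddA
ddAdddd
ddddddd
ddddddd
t=5: Adddddd
Adddddd
ddddddd
ddddddd
ddddddd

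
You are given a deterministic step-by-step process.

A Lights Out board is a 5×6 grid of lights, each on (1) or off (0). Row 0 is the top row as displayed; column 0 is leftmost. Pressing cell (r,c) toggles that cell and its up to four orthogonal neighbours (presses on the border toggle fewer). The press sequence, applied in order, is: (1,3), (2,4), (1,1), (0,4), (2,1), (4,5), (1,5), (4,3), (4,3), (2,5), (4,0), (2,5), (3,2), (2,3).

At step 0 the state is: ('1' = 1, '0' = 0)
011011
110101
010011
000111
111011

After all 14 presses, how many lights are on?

13

k=0  011011
110101
010011
000111
111011
k=1  011111
111011
010111
000111
111011
k=2  011111
111001
010000
000101
111011
k=3  001111
000001
000000
000101
111011
k=4  001000
000011
000000
000101
111011
k=5  001000
010011
111000
010101
111011
k=6  001000
010011
111000
010100
111000
k=7  001001
010000
111001
010100
111000
k=8  001001
010000
111001
010000
110110
k=9  001001
010000
111001
010100
111000
k=10  001001
010001
111010
010101
111000
k=11  001001
010001
111010
110101
001000
k=12  001001
010000
111001
110100
001000
k=13  001001
010000
110001
101000
000000
k=14  001001
010100
111111
101100
000000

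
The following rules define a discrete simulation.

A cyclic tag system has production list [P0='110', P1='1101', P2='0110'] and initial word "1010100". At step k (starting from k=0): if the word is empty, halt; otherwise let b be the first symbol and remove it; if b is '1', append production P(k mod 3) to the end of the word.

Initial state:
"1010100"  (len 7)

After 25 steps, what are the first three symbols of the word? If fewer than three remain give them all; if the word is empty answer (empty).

001

k=0  "1010100"  (len 7)
k=1  "010100110"  (len 9)
k=2  "10100110"  (len 8)
k=3  "01001100110"  (len 11)
k=4  "1001100110"  (len 10)
k=5  "0011001101101"  (len 13)
k=6  "011001101101"  (len 12)
k=7  "11001101101"  (len 11)
k=8  "10011011011101"  (len 14)
k=9  "00110110111010110"  (len 17)
k=10  "0110110111010110"  (len 16)
k=11  "110110111010110"  (len 15)
k=12  "101101110101100110"  (len 18)
k=13  "01101110101100110110"  (len 20)
k=14  "1101110101100110110"  (len 19)
k=15  "1011101011001101100110"  (len 22)
k=16  "011101011001101100110110"  (len 24)
k=17  "11101011001101100110110"  (len 23)
k=18  "11010110011011001101100110"  (len 26)
k=19  "1010110011011001101100110110"  (len 28)
k=20  "0101100110110011011001101101101"  (len 31)
k=21  "101100110110011011001101101101"  (len 30)
k=22  "01100110110011011001101101101110"  (len 32)
k=23  "1100110110011011001101101101110"  (len 31)
k=24  "1001101100110110011011011011100110"  (len 34)
k=25  "001101100110110011011011011100110110"  (len 36)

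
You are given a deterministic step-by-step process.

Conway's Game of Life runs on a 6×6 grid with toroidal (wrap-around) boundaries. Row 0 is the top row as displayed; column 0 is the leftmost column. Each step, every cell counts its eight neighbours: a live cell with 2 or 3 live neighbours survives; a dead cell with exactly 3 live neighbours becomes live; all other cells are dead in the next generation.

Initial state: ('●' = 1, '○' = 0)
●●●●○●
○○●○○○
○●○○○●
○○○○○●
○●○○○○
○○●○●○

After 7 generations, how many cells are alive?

k=0  ●●●●○●
○○●○○○
○●○○○●
○○○○○●
○●○○○○
○○●○●○
k=1  ●○○○●●
○○○●●●
●○○○○○
○○○○○○
○○○○○○
○○○○●●
k=2  ●○○○○○
○○○●○○
○○○○●●
○○○○○○
○○○○○○
●○○○●○
k=3  ○○○○○●
○○○○●●
○○○○●○
○○○○○○
○○○○○○
○○○○○●
k=4  ●○○○○●
○○○○●●
○○○○●●
○○○○○○
○○○○○○
○○○○○○
k=5  ●○○○●●
○○○○○○
○○○○●●
○○○○○○
○○○○○○
○○○○○○
k=6  ○○○○○●
●○○○○○
○○○○○○
○○○○○○
○○○○○○
○○○○○●
k=7  ●○○○○●
○○○○○○
○○○○○○
○○○○○○
○○○○○○
○○○○○○

2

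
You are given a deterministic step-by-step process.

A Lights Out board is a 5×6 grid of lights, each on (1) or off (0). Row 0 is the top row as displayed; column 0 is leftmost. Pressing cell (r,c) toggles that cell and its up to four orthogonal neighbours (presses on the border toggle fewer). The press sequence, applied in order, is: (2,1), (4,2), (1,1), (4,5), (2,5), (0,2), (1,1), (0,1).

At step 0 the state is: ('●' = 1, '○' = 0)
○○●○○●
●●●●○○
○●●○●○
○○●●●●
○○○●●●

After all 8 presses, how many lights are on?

16

t=0: ○○●○○●
●●●●○○
○●●○●○
○○●●●●
○○○●●●
t=1: ○○●○○●
●○●●○○
●○○○●○
○●●●●●
○○○●●●
t=2: ○○●○○●
●○●●○○
●○○○●○
○●○●●●
○●●○●●
t=3: ○●●○○●
○●○●○○
●●○○●○
○●○●●●
○●●○●●
t=4: ○●●○○●
○●○●○○
●●○○●○
○●○●●○
○●●○○○
t=5: ○●●○○●
○●○●○●
●●○○○●
○●○●●●
○●●○○○
t=6: ○○○●○●
○●●●○●
●●○○○●
○●○●●●
○●●○○○
t=7: ○●○●○●
●○○●○●
●○○○○●
○●○●●●
○●●○○○
t=8: ●○●●○●
●●○●○●
●○○○○●
○●○●●●
○●●○○○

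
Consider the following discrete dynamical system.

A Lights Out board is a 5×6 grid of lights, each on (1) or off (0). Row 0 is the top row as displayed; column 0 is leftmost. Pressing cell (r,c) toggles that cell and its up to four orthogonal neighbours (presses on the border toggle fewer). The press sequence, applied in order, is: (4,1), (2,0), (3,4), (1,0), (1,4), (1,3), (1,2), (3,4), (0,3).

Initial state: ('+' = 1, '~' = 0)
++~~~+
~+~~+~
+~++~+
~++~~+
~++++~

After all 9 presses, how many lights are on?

15

t=0: ++~~~+
~+~~+~
+~++~+
~++~~+
~++++~
t=1: ++~~~+
~+~~+~
+~++~+
~~+~~+
+~~++~
t=2: ++~~~+
++~~+~
~+++~+
+~+~~+
+~~++~
t=3: ++~~~+
++~~+~
~+++++
+~+++~
+~~+~~
t=4: ~+~~~+
~~~~+~
++++++
+~+++~
+~~+~~
t=5: ~+~~++
~~~+~+
++++~+
+~+++~
+~~+~~
t=6: ~+~+++
~~+~++
+++~~+
+~+++~
+~~+~~
t=7: ~+++++
~+~+++
++~~~+
+~+++~
+~~+~~
t=8: ~+++++
~+~+++
++~~++
+~+~~+
+~~++~
t=9: ~+~~~+
~+~~++
++~~++
+~+~~+
+~~++~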